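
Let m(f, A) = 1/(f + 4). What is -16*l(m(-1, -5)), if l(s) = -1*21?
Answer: 336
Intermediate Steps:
m(f, A) = 1/(4 + f)
l(s) = -21
-16*l(m(-1, -5)) = -16*(-21) = 336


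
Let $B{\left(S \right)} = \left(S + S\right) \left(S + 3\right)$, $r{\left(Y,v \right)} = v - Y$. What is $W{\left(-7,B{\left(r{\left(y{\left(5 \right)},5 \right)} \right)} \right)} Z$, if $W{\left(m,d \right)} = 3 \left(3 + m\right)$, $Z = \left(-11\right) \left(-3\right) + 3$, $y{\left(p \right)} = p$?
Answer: $-432$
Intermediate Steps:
$B{\left(S \right)} = 2 S \left(3 + S\right)$
$Z = 36$ ($Z = 33 + 3 = 36$)
$W{\left(m,d \right)} = 9 + 3 m$
$W{\left(-7,B{\left(r{\left(y{\left(5 \right)},5 \right)} \right)} \right)} Z = \left(9 + 3 \left(-7\right)\right) 36 = \left(9 - 21\right) 36 = \left(-12\right) 36 = -432$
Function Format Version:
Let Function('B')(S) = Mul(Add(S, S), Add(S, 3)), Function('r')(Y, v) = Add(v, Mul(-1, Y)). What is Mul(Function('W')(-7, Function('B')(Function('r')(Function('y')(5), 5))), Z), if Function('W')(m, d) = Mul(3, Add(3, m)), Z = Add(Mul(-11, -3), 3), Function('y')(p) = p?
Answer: -432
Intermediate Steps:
Function('B')(S) = Mul(2, S, Add(3, S)) (Function('B')(S) = Mul(Mul(2, S), Add(3, S)) = Mul(2, S, Add(3, S)))
Z = 36 (Z = Add(33, 3) = 36)
Function('W')(m, d) = Add(9, Mul(3, m))
Mul(Function('W')(-7, Function('B')(Function('r')(Function('y')(5), 5))), Z) = Mul(Add(9, Mul(3, -7)), 36) = Mul(Add(9, -21), 36) = Mul(-12, 36) = -432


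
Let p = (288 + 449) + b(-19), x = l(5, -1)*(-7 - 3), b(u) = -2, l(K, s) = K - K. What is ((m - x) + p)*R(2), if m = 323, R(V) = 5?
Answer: 5290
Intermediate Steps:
l(K, s) = 0
x = 0 (x = 0*(-7 - 3) = 0*(-10) = 0)
p = 735 (p = (288 + 449) - 2 = 737 - 2 = 735)
((m - x) + p)*R(2) = ((323 - 1*0) + 735)*5 = ((323 + 0) + 735)*5 = (323 + 735)*5 = 1058*5 = 5290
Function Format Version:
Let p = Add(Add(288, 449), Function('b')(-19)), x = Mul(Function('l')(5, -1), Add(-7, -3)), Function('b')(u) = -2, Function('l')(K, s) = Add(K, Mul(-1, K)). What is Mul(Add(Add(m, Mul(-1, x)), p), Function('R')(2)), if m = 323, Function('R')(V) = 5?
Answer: 5290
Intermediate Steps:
Function('l')(K, s) = 0
x = 0 (x = Mul(0, Add(-7, -3)) = Mul(0, -10) = 0)
p = 735 (p = Add(Add(288, 449), -2) = Add(737, -2) = 735)
Mul(Add(Add(m, Mul(-1, x)), p), Function('R')(2)) = Mul(Add(Add(323, Mul(-1, 0)), 735), 5) = Mul(Add(Add(323, 0), 735), 5) = Mul(Add(323, 735), 5) = Mul(1058, 5) = 5290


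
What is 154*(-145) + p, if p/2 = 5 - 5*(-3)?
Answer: -22290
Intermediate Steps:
p = 40 (p = 2*(5 - 5*(-3)) = 2*(5 + 15) = 2*20 = 40)
154*(-145) + p = 154*(-145) + 40 = -22330 + 40 = -22290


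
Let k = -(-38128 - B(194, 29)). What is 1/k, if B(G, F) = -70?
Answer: 1/38058 ≈ 2.6276e-5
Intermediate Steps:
k = 38058 (k = -(-38128 - 1*(-70)) = -(-38128 + 70) = -1*(-38058) = 38058)
1/k = 1/38058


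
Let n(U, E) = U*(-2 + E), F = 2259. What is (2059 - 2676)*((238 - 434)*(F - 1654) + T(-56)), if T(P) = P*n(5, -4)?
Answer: 72127300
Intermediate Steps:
T(P) = -30*P (T(P) = P*(5*(-2 - 4)) = P*(5*(-6)) = P*(-30) = -30*P)
(2059 - 2676)*((238 - 434)*(F - 1654) + T(-56)) = (2059 - 2676)*((238 - 434)*(2259 - 1654) - 30*(-56)) = -617*(-196*605 + 1680) = -617*(-118580 + 1680) = -617*(-116900) = 72127300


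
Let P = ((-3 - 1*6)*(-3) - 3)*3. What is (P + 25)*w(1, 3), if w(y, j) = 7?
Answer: 679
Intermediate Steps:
P = 72 (P = ((-3 - 6)*(-3) - 3)*3 = (-9*(-3) - 3)*3 = (27 - 3)*3 = 24*3 = 72)
(P + 25)*w(1, 3) = (72 + 25)*7 = 97*7 = 679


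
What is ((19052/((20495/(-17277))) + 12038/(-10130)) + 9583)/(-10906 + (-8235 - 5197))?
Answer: 67254171264/252645902515 ≈ 0.26620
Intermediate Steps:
((19052/((20495/(-17277))) + 12038/(-10130)) + 9583)/(-10906 + (-8235 - 5197)) = ((19052/((20495*(-1/17277))) + 12038*(-1/10130)) + 9583)/(-10906 - 13432) = ((19052/(-20495/17277) - 6019/5065) + 9583)/(-24338) = ((19052*(-17277/20495) - 6019/5065) + 9583)*(-1/24338) = ((-329161404/20495 - 6019/5065) + 9583)*(-1/24338) = (-333465174133/20761435 + 9583)*(-1/24338) = -134508342528/20761435*(-1/24338) = 67254171264/252645902515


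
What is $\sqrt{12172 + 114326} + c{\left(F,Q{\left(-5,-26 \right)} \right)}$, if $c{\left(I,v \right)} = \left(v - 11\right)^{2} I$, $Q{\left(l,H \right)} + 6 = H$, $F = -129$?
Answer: $-238521 + \sqrt{126498} \approx -2.3817 \cdot 10^{5}$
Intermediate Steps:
$Q{\left(l,H \right)} = -6 + H$
$c{\left(I,v \right)} = I \left(-11 + v\right)^{2}$ ($c{\left(I,v \right)} = \left(-11 + v\right)^{2} I = I \left(-11 + v\right)^{2}$)
$\sqrt{12172 + 114326} + c{\left(F,Q{\left(-5,-26 \right)} \right)} = \sqrt{12172 + 114326} - 129 \left(-11 - 32\right)^{2} = \sqrt{126498} - 129 \left(-11 - 32\right)^{2} = \sqrt{126498} - 129 \left(-43\right)^{2} = \sqrt{126498} - 238521 = -238521 + \sqrt{126498}$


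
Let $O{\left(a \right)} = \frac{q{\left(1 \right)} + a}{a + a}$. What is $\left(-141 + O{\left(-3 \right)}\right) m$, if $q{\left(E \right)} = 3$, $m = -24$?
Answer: $3384$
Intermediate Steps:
$O{\left(a \right)} = \frac{3 + a}{2 a}$ ($O{\left(a \right)} = \frac{3 + a}{a + a} = \frac{3 + a}{2 a}$)
$\left(-141 + O{\left(-3 \right)}\right) m = \left(-141 + \frac{3 - 3}{2 \left(-3\right)}\right) \left(-24\right) = \left(-141 + \frac{1}{2} \left(- \frac{1}{3}\right) 0\right) \left(-24\right) = \left(-141 + 0\right) \left(-24\right) = \left(-141\right) \left(-24\right) = 3384$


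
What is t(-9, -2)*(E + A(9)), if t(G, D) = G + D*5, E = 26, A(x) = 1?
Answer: -513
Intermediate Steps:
t(G, D) = G + 5*D
t(-9, -2)*(E + A(9)) = (-9 + 5*(-2))*(26 + 1) = (-9 - 10)*27 = -19*27 = -513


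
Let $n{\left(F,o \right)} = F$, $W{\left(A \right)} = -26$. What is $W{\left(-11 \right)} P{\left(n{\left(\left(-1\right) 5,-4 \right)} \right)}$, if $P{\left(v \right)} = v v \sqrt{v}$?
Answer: $- 650 i \sqrt{5} \approx - 1453.4 i$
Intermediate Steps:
$P{\left(v \right)} = v^{\frac{5}{2}}$ ($P{\left(v \right)} = v^{2} \sqrt{v} = v^{\frac{5}{2}}$)
$W{\left(-11 \right)} P{\left(n{\left(\left(-1\right) 5,-4 \right)} \right)} = - 26 \left(\left(-1\right) 5\right)^{\frac{5}{2}} = - 26 \left(-5\right)^{\frac{5}{2}} = - 26 \cdot 25 i \sqrt{5} = - 650 i \sqrt{5}$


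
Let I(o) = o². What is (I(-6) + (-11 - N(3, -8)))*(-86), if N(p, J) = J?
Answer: -2838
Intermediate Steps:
(I(-6) + (-11 - N(3, -8)))*(-86) = ((-6)² + (-11 - 1*(-8)))*(-86) = (36 + (-11 + 8))*(-86) = (36 - 3)*(-86) = 33*(-86) = -2838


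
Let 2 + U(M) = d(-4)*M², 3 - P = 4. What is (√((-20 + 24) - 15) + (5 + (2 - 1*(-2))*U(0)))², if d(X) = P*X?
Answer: (3 - I*√11)² ≈ -2.0 - 19.9*I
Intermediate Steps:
P = -1 (P = 3 - 1*4 = 3 - 4 = -1)
d(X) = -X
U(M) = -2 + 4*M² (U(M) = -2 + (-1*(-4))*M² = -2 + 4*M²)
(√((-20 + 24) - 15) + (5 + (2 - 1*(-2))*U(0)))² = (√((-20 + 24) - 15) + (5 + (2 - 1*(-2))*(-2 + 4*0²)))² = (√(4 - 15) + (5 + (2 + 2)*(-2 + 4*0)))² = (√(-11) + (5 + 4*(-2 + 0)))² = (I*√11 + (5 + 4*(-2)))² = (I*√11 + (5 - 8))² = (I*√11 - 3)² = (-3 + I*√11)²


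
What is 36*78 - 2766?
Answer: 42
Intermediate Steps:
36*78 - 2766 = 2808 - 2766 = 42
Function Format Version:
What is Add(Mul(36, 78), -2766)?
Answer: 42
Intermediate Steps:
Add(Mul(36, 78), -2766) = Add(2808, -2766) = 42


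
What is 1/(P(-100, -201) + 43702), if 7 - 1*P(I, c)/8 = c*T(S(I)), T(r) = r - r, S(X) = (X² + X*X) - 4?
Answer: 1/43758 ≈ 2.2853e-5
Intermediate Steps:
S(X) = -4 + 2*X² (S(X) = (X² + X²) - 4 = 2*X² - 4 = -4 + 2*X²)
T(r) = 0
P(I, c) = 56 (P(I, c) = 56 - 8*c*0 = 56 - 8*0 = 56 + 0 = 56)
1/(P(-100, -201) + 43702) = 1/(56 + 43702) = 1/43758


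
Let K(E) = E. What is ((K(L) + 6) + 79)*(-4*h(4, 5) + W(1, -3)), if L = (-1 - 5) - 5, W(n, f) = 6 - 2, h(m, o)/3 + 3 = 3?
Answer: 296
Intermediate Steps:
h(m, o) = 0 (h(m, o) = -9 + 3*3 = -9 + 9 = 0)
W(n, f) = 4
L = -11 (L = -6 - 5 = -11)
((K(L) + 6) + 79)*(-4*h(4, 5) + W(1, -3)) = ((-11 + 6) + 79)*(-4*0 + 4) = (-5 + 79)*(0 + 4) = 74*4 = 296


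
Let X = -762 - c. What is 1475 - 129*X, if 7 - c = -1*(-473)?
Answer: 39659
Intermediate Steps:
c = -466 (c = 7 - (-1)*(-473) = 7 - 1*473 = 7 - 473 = -466)
X = -296 (X = -762 - 1*(-466) = -762 + 466 = -296)
1475 - 129*X = 1475 - 129*(-296) = 1475 + 38184 = 39659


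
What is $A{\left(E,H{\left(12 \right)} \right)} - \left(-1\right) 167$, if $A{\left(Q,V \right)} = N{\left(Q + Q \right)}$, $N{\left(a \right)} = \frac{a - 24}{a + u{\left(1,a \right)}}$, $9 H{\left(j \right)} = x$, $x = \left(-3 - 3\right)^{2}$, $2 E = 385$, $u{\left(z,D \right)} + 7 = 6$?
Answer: $\frac{64489}{384} \approx 167.94$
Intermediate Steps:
$u{\left(z,D \right)} = -1$ ($u{\left(z,D \right)} = -7 + 6 = -1$)
$E = \frac{385}{2}$ ($E = \frac{1}{2} \cdot 385 = \frac{385}{2} \approx 192.5$)
$x = 36$ ($x = \left(-6\right)^{2} = 36$)
$H{\left(j \right)} = 4$ ($H{\left(j \right)} = \frac{1}{9} \cdot 36 = 4$)
$N{\left(a \right)} = \frac{-24 + a}{-1 + a}$ ($N{\left(a \right)} = \frac{a - 24}{a - 1} = \frac{-24 + a}{-1 + a}$)
$A{\left(Q,V \right)} = \frac{-24 + 2 Q}{-1 + 2 Q}$ ($A{\left(Q,V \right)} = \frac{-24 + \left(Q + Q\right)}{-1 + \left(Q + Q\right)} = \frac{-24 + 2 Q}{-1 + 2 Q}$)
$A{\left(E,H{\left(12 \right)} \right)} - \left(-1\right) 167 = \frac{2 \left(-12 + \frac{385}{2}\right)}{-1 + 2 \cdot \frac{385}{2}} - \left(-1\right) 167 = 2 \frac{1}{-1 + 385} \cdot \frac{361}{2} - -167 = 2 \cdot \frac{1}{384} \cdot \frac{361}{2} + 167 = \frac{361}{384} + 167 = \frac{64489}{384}$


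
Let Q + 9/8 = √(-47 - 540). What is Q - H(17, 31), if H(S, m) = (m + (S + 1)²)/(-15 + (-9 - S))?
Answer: 2471/328 + I*√587 ≈ 7.5335 + 24.228*I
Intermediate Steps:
H(S, m) = (m + (1 + S)²)/(-24 - S)
Q = -9/8 + I*√587 (Q = -9/8 + √(-47 - 540) = -9/8 + √(-587) = -9/8 + I*√587 ≈ -1.125 + 24.228*I)
Q - H(17, 31) = (-9/8 + I*√587) - (-1*31 - (1 + 17)²)/(24 + 17) = (-9/8 + I*√587) - (-31 - 1*18²)/41 = (-9/8 + I*√587) - (-31 - 1*324)/41 = (-9/8 + I*√587) - (-31 - 324)/41 = (-9/8 + I*√587) - (-355)/41 = (-9/8 + I*√587) - 1*(-355/41) = (-9/8 + I*√587) + 355/41 = 2471/328 + I*√587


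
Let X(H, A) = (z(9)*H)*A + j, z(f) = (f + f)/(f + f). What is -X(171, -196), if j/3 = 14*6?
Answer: 33264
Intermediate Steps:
j = 252 (j = 3*(14*6) = 3*84 = 252)
z(f) = 1 (z(f) = (2*f)/((2*f)) = (2*f)*(1/(2*f)) = 1)
X(H, A) = 252 + A*H (X(H, A) = (1*H)*A + 252 = H*A + 252 = A*H + 252 = 252 + A*H)
-X(171, -196) = -(252 - 196*171) = -(252 - 33516) = -1*(-33264) = 33264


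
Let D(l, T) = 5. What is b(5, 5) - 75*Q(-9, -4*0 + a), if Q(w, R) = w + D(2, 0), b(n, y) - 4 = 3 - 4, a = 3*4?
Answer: 303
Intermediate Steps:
a = 12
b(n, y) = 3 (b(n, y) = 4 + (3 - 4) = 4 - 1 = 3)
Q(w, R) = 5 + w (Q(w, R) = w + 5 = 5 + w)
b(5, 5) - 75*Q(-9, -4*0 + a) = 3 - 75*(5 - 9) = 3 - 75*(-4) = 3 + 300 = 303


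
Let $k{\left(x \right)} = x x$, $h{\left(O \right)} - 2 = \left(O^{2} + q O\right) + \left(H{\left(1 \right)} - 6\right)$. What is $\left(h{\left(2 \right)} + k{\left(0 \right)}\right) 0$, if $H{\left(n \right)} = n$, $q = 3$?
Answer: $0$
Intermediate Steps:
$h{\left(O \right)} = -3 + O^{2} + 3 O$ ($h{\left(O \right)} = 2 + \left(\left(O^{2} + 3 O\right) + \left(1 - 6\right)\right) = 2 - \left(5 - O^{2} - 3 O\right) = 2 + \left(-5 + O^{2} + 3 O\right) = -3 + O^{2} + 3 O$)
$k{\left(x \right)} = x^{2}$
$\left(h{\left(2 \right)} + k{\left(0 \right)}\right) 0 = \left(\left(-3 + 2^{2} + 3 \cdot 2\right) + 0^{2}\right) 0 = \left(\left(-3 + 4 + 6\right) + 0\right) 0 = \left(7 + 0\right) 0 = 7 \cdot 0 = 0$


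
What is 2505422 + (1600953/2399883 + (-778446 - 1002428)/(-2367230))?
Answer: 2372249739628840652/946845839015 ≈ 2.5054e+6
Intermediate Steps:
2505422 + (1600953/2399883 + (-778446 - 1002428)/(-2367230)) = 2505422 + (1600953*(1/2399883) - 1780874*(-1/2367230)) = 2505422 + (533651/799961 + 890437/1183615) = 2505422 + 1343952201322/946845839015 = 2372249739628840652/946845839015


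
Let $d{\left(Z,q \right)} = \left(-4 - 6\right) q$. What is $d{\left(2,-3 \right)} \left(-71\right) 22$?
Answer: $-46860$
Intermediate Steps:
$d{\left(Z,q \right)} = - 10 q$ ($d{\left(Z,q \right)} = \left(-4 - 6\right) q = - 10 q$)
$d{\left(2,-3 \right)} \left(-71\right) 22 = \left(-10\right) \left(-3\right) \left(-71\right) 22 = 30 \left(-71\right) 22 = \left(-2130\right) 22 = -46860$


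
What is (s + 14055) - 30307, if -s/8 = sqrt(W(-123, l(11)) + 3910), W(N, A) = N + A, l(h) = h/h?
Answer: -16252 - 16*sqrt(947) ≈ -16744.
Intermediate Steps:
l(h) = 1
W(N, A) = A + N
s = -16*sqrt(947) (s = -8*sqrt((1 - 123) + 3910) = -8*sqrt(-122 + 3910) = -16*sqrt(947) ≈ -492.37)
(s + 14055) - 30307 = (-16*sqrt(947) + 14055) - 30307 = (14055 - 16*sqrt(947)) - 30307 = -16252 - 16*sqrt(947)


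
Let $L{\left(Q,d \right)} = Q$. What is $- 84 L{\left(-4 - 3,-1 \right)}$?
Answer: $588$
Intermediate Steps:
$- 84 L{\left(-4 - 3,-1 \right)} = - 84 \left(-4 - 3\right) = \left(-84\right) \left(-7\right) = 588$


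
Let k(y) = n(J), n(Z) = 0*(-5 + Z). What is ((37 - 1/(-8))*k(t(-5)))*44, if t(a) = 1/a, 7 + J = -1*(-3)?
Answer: 0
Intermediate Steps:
J = -4 (J = -7 - 1*(-3) = -7 + 3 = -4)
n(Z) = 0
k(y) = 0
((37 - 1/(-8))*k(t(-5)))*44 = ((37 - 1/(-8))*0)*44 = ((37 - 1*(-1/8))*0)*44 = ((37 + 1/8)*0)*44 = ((297/8)*0)*44 = 0*44 = 0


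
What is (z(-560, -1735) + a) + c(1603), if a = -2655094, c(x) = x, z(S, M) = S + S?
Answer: -2654611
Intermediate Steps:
z(S, M) = 2*S
(z(-560, -1735) + a) + c(1603) = (2*(-560) - 2655094) + 1603 = (-1120 - 2655094) + 1603 = -2656214 + 1603 = -2654611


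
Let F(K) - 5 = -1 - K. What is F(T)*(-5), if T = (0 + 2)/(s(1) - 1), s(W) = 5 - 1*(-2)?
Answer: -55/3 ≈ -18.333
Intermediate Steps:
s(W) = 7 (s(W) = 5 + 2 = 7)
T = 1/3 (T = (0 + 2)/(7 - 1) = 2/6 = 2*(1/6) = 1/3 ≈ 0.33333)
F(K) = 4 - K (F(K) = 5 + (-1 - K) = 4 - K)
F(T)*(-5) = (4 - 1*1/3)*(-5) = (4 - 1/3)*(-5) = (11/3)*(-5) = -55/3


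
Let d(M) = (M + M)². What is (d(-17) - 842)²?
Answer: 98596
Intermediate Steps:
d(M) = 4*M² (d(M) = (2*M)² = 4*M²)
(d(-17) - 842)² = (4*(-17)² - 842)² = (4*289 - 842)² = (1156 - 842)² = 314² = 98596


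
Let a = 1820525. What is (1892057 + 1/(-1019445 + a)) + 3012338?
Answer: 3928812746601/801080 ≈ 4.9044e+6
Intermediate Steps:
(1892057 + 1/(-1019445 + a)) + 3012338 = (1892057 + 1/(-1019445 + 1820525)) + 3012338 = (1892057 + 1/801080) + 3012338 = 1515689021561/801080 + 3012338 = 3928812746601/801080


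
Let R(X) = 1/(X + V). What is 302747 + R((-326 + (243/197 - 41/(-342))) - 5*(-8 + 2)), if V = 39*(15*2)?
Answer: 17854825001447/58976059 ≈ 3.0275e+5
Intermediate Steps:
V = 1170 (V = 39*30 = 1170)
R(X) = 1/(1170 + X) (R(X) = 1/(X + 1170) = 1/(1170 + X))
302747 + R((-326 + (243/197 - 41/(-342))) - 5*(-8 + 2)) = 302747 + 1/(1170 + ((-326 + (243/197 - 41/(-342))) - 5*(-8 + 2))) = 302747 + 1/(1170 + ((-326 + (243*(1/197) - 41*(-1/342))) - 5*(-6))) = 302747 + 1/(1170 + ((-326 + (243/197 + 41/342)) + 30)) = 302747 + 1/(1170 + ((-326 + 91183/67374) + 30)) = 302747 + 1/(1170 + (-21872741/67374 + 30)) = 302747 + 1/(1170 - 19851521/67374) = 302747 + 1/(58976059/67374) = 302747 + 67374/58976059 = 17854825001447/58976059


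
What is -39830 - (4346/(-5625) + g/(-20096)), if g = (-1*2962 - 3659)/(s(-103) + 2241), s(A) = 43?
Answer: -10283243787841781/258183360000 ≈ -39829.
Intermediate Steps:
g = -6621/2284 (g = (-1*2962 - 3659)/(43 + 2241) = (-2962 - 3659)/2284 = -6621*1/2284 = -6621/2284 ≈ -2.8989)
-39830 - (4346/(-5625) + g/(-20096)) = -39830 - (4346/(-5625) - 6621/2284/(-20096)) = -39830 - (4346*(-1/5625) - 6621/2284*(-1/20096)) = -39830 - (-4346/5625 + 6621/45899264) = -39830 - 1*(-199440958219/258183360000) = -39830 + 199440958219/258183360000 = -10283243787841781/258183360000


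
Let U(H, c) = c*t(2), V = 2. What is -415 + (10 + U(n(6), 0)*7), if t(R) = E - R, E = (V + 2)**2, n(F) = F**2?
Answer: -405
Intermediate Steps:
E = 16 (E = (2 + 2)**2 = 4**2 = 16)
t(R) = 16 - R
U(H, c) = 14*c (U(H, c) = c*(16 - 1*2) = c*(16 - 2) = c*14 = 14*c)
-415 + (10 + U(n(6), 0)*7) = -415 + (10 + (14*0)*7) = -415 + (10 + 0*7) = -415 + (10 + 0) = -415 + 10 = -405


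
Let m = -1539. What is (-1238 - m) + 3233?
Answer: 3534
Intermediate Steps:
(-1238 - m) + 3233 = (-1238 - 1*(-1539)) + 3233 = (-1238 + 1539) + 3233 = 301 + 3233 = 3534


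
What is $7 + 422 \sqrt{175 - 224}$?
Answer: $7 + 2954 i \approx 7.0 + 2954.0 i$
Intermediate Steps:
$7 + 422 \sqrt{175 - 224} = 7 + 422 \sqrt{-49} = 7 + 422 \cdot 7 i = 7 + 2954 i$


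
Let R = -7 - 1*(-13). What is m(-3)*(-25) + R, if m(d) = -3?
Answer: 81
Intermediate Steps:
R = 6 (R = -7 + 13 = 6)
m(-3)*(-25) + R = -3*(-25) + 6 = 75 + 6 = 81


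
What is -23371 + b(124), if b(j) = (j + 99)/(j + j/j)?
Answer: -2921152/125 ≈ -23369.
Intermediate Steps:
b(j) = (99 + j)/(1 + j) (b(j) = (99 + j)/(j + 1) = (99 + j)/(1 + j))
-23371 + b(124) = -23371 + (99 + 124)/(1 + 124) = -23371 + 223/125 = -2921152/125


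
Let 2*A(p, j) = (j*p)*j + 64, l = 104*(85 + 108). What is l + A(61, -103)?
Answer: 687357/2 ≈ 3.4368e+5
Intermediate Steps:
l = 20072 (l = 104*193 = 20072)
A(p, j) = 32 + p*j**2/2 (A(p, j) = ((j*p)*j + 64)/2 = (p*j**2 + 64)/2 = (64 + p*j**2)/2 = 32 + p*j**2/2)
l + A(61, -103) = 20072 + (32 + (1/2)*61*(-103)**2) = 20072 + (32 + (1/2)*61*10609) = 20072 + (32 + 647149/2) = 20072 + 647213/2 = 687357/2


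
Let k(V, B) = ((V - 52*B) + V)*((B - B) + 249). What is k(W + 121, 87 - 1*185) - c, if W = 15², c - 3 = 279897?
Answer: 1161312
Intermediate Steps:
c = 279900 (c = 3 + 279897 = 279900)
W = 225
k(V, B) = -12948*B + 498*V (k(V, B) = ((V - 52*B) + V)*(0 + 249) = (-52*B + 2*V)*249 = -12948*B + 498*V)
k(W + 121, 87 - 1*185) - c = (-12948*(87 - 1*185) + 498*(225 + 121)) - 1*279900 = (-12948*(87 - 185) + 498*346) - 279900 = (-12948*(-98) + 172308) - 279900 = (1268904 + 172308) - 279900 = 1441212 - 279900 = 1161312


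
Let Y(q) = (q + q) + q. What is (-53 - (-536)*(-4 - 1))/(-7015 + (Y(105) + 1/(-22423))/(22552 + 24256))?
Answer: 239040884806/613563921793 ≈ 0.38959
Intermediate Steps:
Y(q) = 3*q (Y(q) = 2*q + q = 3*q)
(-53 - (-536)*(-4 - 1))/(-7015 + (Y(105) + 1/(-22423))/(22552 + 24256)) = (-53 - (-536)*(-4 - 1))/(-7015 + (3*105 + 1/(-22423))/(22552 + 24256)) = (-53 - (-536)*(-5))/(-7015 + (315 - 1/22423)/46808) = (-53 - 134*20)/(-7015 + (7063244/22423)*(1/46808)) = (-53 - 2680)/(-7015 + 1765811/262393946) = -2733/(-1840691765379/262393946) = -2733*(-262393946/1840691765379) = 239040884806/613563921793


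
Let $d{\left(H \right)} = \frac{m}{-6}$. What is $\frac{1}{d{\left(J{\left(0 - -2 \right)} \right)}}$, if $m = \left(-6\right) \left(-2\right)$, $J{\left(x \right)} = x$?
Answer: $- \frac{1}{2} \approx -0.5$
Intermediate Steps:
$m = 12$
$d{\left(H \right)} = -2$ ($d{\left(H \right)} = \frac{12}{-6} = 12 \left(- \frac{1}{6}\right) = -2$)
$\frac{1}{d{\left(J{\left(0 - -2 \right)} \right)}} = \frac{1}{-2} = - \frac{1}{2}$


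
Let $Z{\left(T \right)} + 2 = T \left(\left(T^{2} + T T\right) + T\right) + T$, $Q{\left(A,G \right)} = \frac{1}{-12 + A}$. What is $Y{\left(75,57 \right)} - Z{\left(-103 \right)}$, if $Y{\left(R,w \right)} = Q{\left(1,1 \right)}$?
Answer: $\frac{23924449}{11} \approx 2.1749 \cdot 10^{6}$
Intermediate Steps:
$Y{\left(R,w \right)} = - \frac{1}{11}$ ($Y{\left(R,w \right)} = \frac{1}{-12 + 1} = \frac{1}{-11} = - \frac{1}{11}$)
$Z{\left(T \right)} = -2 + T + T \left(T + 2 T^{2}\right)$ ($Z{\left(T \right)} = -2 + \left(T \left(\left(T^{2} + T T\right) + T\right) + T\right) = -2 + \left(T \left(\left(T^{2} + T^{2}\right) + T\right) + T\right) = -2 + \left(T \left(2 T^{2} + T\right) + T\right) = -2 + \left(T \left(T + 2 T^{2}\right) + T\right) = -2 + \left(T + T \left(T + 2 T^{2}\right)\right) = -2 + T + T \left(T + 2 T^{2}\right)$)
$Y{\left(75,57 \right)} - Z{\left(-103 \right)} = - \frac{1}{11} - \left(-2 - 103 + \left(-103\right)^{2} + 2 \left(-103\right)^{3}\right) = - \frac{1}{11} - \left(-2 - 103 + 10609 + 2 \left(-1092727\right)\right) = - \frac{1}{11} - \left(-2 - 103 + 10609 - 2185454\right) = - \frac{1}{11} - -2174950 = - \frac{1}{11} + 2174950 = \frac{23924449}{11}$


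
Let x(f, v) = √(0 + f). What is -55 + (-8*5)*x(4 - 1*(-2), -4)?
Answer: -55 - 40*√6 ≈ -152.98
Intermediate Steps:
x(f, v) = √f
-55 + (-8*5)*x(4 - 1*(-2), -4) = -55 + (-8*5)*√(4 - 1*(-2)) = -55 - 40*√(4 + 2) = -55 - 40*√6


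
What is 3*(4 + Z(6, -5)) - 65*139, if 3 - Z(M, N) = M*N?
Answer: -8924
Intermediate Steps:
Z(M, N) = 3 - M*N
3*(4 + Z(6, -5)) - 65*139 = 3*(4 + (3 - 1*6*(-5))) - 65*139 = 3*(4 + (3 + 30)) - 9035 = 3*(4 + 33) - 9035 = 3*37 - 9035 = 111 - 9035 = -8924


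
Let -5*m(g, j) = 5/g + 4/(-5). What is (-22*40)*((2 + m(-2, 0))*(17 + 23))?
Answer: -93632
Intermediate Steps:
m(g, j) = 4/25 - 1/g (m(g, j) = -(5/g + 4/(-5))/5 = -(5/g + 4*(-⅕))/5 = -(5/g - ⅘)/5 = -(-⅘ + 5/g)/5 = 4/25 - 1/g)
(-22*40)*((2 + m(-2, 0))*(17 + 23)) = (-22*40)*((2 + (4/25 - 1/(-2)))*(17 + 23)) = -880*(2 + (4/25 - 1*(-½)))*40 = -880*(2 + (4/25 + ½))*40 = -880*(2 + 33/50)*40 = -11704*40/5 = -880*532/5 = -93632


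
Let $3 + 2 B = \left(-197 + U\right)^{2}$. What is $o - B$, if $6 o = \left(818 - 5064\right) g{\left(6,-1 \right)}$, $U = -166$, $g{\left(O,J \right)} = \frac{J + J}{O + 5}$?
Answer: $- \frac{197263}{3} \approx -65754.0$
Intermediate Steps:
$g{\left(O,J \right)} = \frac{2 J}{5 + O}$
$o = \frac{386}{3}$ ($o = \frac{\left(818 - 5064\right) 2 \left(-1\right) \frac{1}{5 + 6}}{6} = \frac{\left(-4246\right) 2 \left(-1\right) \frac{1}{11}}{6} = \frac{\left(-4246\right) \left(- \frac{2}{11}\right)}{6} = \frac{1}{6} \cdot 772 = \frac{386}{3} \approx 128.67$)
$B = 65883$ ($B = - \frac{3}{2} + \frac{\left(-197 - 166\right)^{2}}{2} = - \frac{3}{2} + \frac{\left(-363\right)^{2}}{2} = - \frac{3}{2} + \frac{1}{2} \cdot 131769 = - \frac{3}{2} + \frac{131769}{2} = 65883$)
$o - B = \frac{386}{3} - 65883 = - \frac{197263}{3}$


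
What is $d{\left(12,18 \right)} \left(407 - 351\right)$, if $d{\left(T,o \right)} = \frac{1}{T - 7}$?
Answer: $\frac{56}{5} \approx 11.2$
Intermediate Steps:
$d{\left(T,o \right)} = \frac{1}{-7 + T}$
$d{\left(12,18 \right)} \left(407 - 351\right) = \frac{407 - 351}{-7 + 12} = \frac{1}{5} \cdot 56 = \frac{56}{5}$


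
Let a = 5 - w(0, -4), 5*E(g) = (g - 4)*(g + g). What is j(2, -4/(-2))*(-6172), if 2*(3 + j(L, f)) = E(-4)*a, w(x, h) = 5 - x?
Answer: 18516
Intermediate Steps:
E(g) = 2*g*(-4 + g)/5 (E(g) = ((g - 4)*(g + g))/5 = ((-4 + g)*(2*g))/5 = (2*g*(-4 + g))/5 = 2*g*(-4 + g)/5)
a = 0 (a = 5 - (5 - 1*0) = 5 - (5 + 0) = 5 - 1*5 = 5 - 5 = 0)
j(L, f) = -3 (j(L, f) = -3 + (((⅖)*(-4)*(-4 - 4))*0)/2 = -3 + (((⅖)*(-4)*(-8))*0)/2 = -3 + ((64/5)*0)/2 = -3 + (½)*0 = -3 + 0 = -3)
j(2, -4/(-2))*(-6172) = -3*(-6172) = 18516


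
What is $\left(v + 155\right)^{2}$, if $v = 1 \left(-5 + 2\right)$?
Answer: $23104$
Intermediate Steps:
$v = -3$ ($v = 1 \left(-3\right) = -3$)
$\left(v + 155\right)^{2} = \left(-3 + 155\right)^{2} = 152^{2} = 23104$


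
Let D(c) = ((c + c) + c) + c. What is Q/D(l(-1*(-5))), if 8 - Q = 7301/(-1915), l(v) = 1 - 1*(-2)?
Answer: 22621/22980 ≈ 0.98438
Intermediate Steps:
l(v) = 3 (l(v) = 1 + 2 = 3)
D(c) = 4*c (D(c) = (2*c + c) + c = 3*c + c = 4*c)
Q = 22621/1915 (Q = 8 - 7301/(-1915) = 8 - 7301*(-1)/1915 = 8 - 1*(-7301/1915) = 8 + 7301/1915 = 22621/1915 ≈ 11.813)
Q/D(l(-1*(-5))) = 22621/(1915*((4*3))) = (22621/1915)/12 = (22621/1915)*(1/12) = 22621/22980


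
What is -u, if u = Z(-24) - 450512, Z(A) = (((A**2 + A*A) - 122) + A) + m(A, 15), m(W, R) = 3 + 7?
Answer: 449496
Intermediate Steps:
m(W, R) = 10
Z(A) = -112 + A + 2*A**2 (Z(A) = (((A**2 + A*A) - 122) + A) + 10 = (((A**2 + A**2) - 122) + A) + 10 = ((2*A**2 - 122) + A) + 10 = ((-122 + 2*A**2) + A) + 10 = (-122 + A + 2*A**2) + 10 = -112 + A + 2*A**2)
u = -449496 (u = (-112 - 24 + 2*(-24)**2) - 450512 = (-112 - 24 + 2*576) - 450512 = (-112 - 24 + 1152) - 450512 = 1016 - 450512 = -449496)
-u = -1*(-449496) = 449496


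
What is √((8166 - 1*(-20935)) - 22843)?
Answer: √6258 ≈ 79.108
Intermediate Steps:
√((8166 - 1*(-20935)) - 22843) = √((8166 + 20935) - 22843) = √(29101 - 22843) = √6258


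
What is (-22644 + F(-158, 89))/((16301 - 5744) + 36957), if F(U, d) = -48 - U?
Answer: -11267/23757 ≈ -0.47426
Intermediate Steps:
(-22644 + F(-158, 89))/((16301 - 5744) + 36957) = (-22644 + (-48 - 1*(-158)))/((16301 - 5744) + 36957) = (-22644 + (-48 + 158))/(10557 + 36957) = (-22644 + 110)/47514 = -22534*1/47514 = -11267/23757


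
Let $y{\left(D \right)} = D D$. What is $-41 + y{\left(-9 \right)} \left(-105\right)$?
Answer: $-8546$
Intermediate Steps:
$y{\left(D \right)} = D^{2}$
$-41 + y{\left(-9 \right)} \left(-105\right) = -41 + \left(-9\right)^{2} \left(-105\right) = -41 + 81 \left(-105\right) = -41 - 8505 = -8546$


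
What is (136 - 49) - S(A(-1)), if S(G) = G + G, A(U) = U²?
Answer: 85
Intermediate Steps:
S(G) = 2*G
(136 - 49) - S(A(-1)) = (136 - 49) - 2*(-1)² = 87 - 2 = 85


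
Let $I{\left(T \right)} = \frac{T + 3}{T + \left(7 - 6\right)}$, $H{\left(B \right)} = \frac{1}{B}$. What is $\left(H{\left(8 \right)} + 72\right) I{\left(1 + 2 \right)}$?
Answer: $\frac{1731}{16} \approx 108.19$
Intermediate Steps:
$I{\left(T \right)} = \frac{3 + T}{1 + T}$ ($I{\left(T \right)} = \frac{3 + T}{T + 1} = \frac{3 + T}{1 + T}$)
$\left(H{\left(8 \right)} + 72\right) I{\left(1 + 2 \right)} = \left(\frac{1}{8} + 72\right) \frac{3 + \left(1 + 2\right)}{1 + \left(1 + 2\right)} = \left(\frac{1}{8} + 72\right) \frac{3 + 3}{1 + 3} = \frac{577 \cdot \frac{1}{4} \cdot 6}{8} = \frac{577}{8} \cdot \frac{3}{2} = \frac{1731}{16}$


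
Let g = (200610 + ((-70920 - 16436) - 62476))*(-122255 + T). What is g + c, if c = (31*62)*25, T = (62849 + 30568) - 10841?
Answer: -2014772212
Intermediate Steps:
T = 82576 (T = 93417 - 10841 = 82576)
c = 48050 (c = 1922*25 = 48050)
g = -2014820262 (g = (200610 + ((-70920 - 16436) - 62476))*(-122255 + 82576) = (200610 + (-87356 - 62476))*(-39679) = (200610 - 149832)*(-39679) = 50778*(-39679) = -2014820262)
g + c = -2014820262 + 48050 = -2014772212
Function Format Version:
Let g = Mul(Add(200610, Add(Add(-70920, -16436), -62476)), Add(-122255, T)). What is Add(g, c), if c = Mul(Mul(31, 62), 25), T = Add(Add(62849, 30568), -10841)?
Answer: -2014772212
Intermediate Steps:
T = 82576 (T = Add(93417, -10841) = 82576)
c = 48050 (c = Mul(1922, 25) = 48050)
g = -2014820262 (g = Mul(Add(200610, Add(Add(-70920, -16436), -62476)), Add(-122255, 82576)) = Mul(Add(200610, Add(-87356, -62476)), -39679) = Mul(Add(200610, -149832), -39679) = Mul(50778, -39679) = -2014820262)
Add(g, c) = Add(-2014820262, 48050) = -2014772212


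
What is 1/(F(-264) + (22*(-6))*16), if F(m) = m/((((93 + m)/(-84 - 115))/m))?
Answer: 19/1500928 ≈ 1.2659e-5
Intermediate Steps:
F(m) = m²/(-93/199 - m/199) (F(m) = m/((((93 + m)/(-199))/m)) = m/((((93 + m)*(-1/199))/m)) = m/(((-93/199 - m/199)/m)) = m*(m/(-93/199 - m/199)) = m²/(-93/199 - m/199))
1/(F(-264) + (22*(-6))*16) = 1/(-199*(-264)²/(93 - 264) + (22*(-6))*16) = 1/(-199*69696/(-171) - 132*16) = 1/(-199*69696*(-1/171) - 2112) = 1/(1541056/19 - 2112) = 1/(1500928/19) = 19/1500928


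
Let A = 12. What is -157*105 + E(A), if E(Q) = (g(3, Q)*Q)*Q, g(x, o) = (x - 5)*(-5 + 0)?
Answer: -15045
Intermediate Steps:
g(x, o) = 25 - 5*x (g(x, o) = (-5 + x)*(-5) = 25 - 5*x)
E(Q) = 10*Q² (E(Q) = ((25 - 5*3)*Q)*Q = ((25 - 15)*Q)*Q = (10*Q)*Q = 10*Q²)
-157*105 + E(A) = -157*105 + 10*12² = -16485 + 10*144 = -16485 + 1440 = -15045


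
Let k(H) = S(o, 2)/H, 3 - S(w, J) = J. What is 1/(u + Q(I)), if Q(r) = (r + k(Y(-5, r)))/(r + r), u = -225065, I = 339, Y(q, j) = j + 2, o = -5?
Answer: -115599/26017231135 ≈ -4.4432e-6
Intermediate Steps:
S(w, J) = 3 - J
Y(q, j) = 2 + j
k(H) = 1/H (k(H) = (3 - 1*2)/H = (3 - 2)/H = 1/H)
Q(r) = (r + 1/(2 + r))/(2*r) (Q(r) = (r + 1/(2 + r))/(r + r) = (r + 1/(2 + r))/((2*r)) = (r + 1/(2 + r))*(1/(2*r)) = (r + 1/(2 + r))/(2*r))
1/(u + Q(I)) = 1/(-225065 + (½)*(1 + 339*(2 + 339))/(339*(2 + 339))) = 1/(-225065 + (½)*(1/339)*(1 + 339*341)/341) = 1/(-225065 + (½)*(1/339)*(1/341)*(1 + 115599)) = 1/(-225065 + (½)*(1/339)*(1/341)*115600) = 1/(-225065 + 57800/115599) = 1/(-26017231135/115599) = -115599/26017231135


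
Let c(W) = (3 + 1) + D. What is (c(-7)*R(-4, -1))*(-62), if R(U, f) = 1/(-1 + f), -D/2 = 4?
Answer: -124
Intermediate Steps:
D = -8 (D = -2*4 = -8)
c(W) = -4 (c(W) = (3 + 1) - 8 = 4 - 8 = -4)
(c(-7)*R(-4, -1))*(-62) = -4/(-1 - 1)*(-62) = -4/(-2)*(-62) = -4*(-½)*(-62) = 2*(-62) = -124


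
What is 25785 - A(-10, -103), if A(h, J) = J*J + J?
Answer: 15279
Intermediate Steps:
A(h, J) = J + J² (A(h, J) = J² + J = J + J²)
25785 - A(-10, -103) = 25785 - (-103)*(1 - 103) = 25785 - (-103)*(-102) = 25785 - 1*10506 = 25785 - 10506 = 15279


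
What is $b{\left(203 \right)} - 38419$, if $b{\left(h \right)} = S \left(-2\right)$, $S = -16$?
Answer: $-38387$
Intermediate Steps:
$b{\left(h \right)} = 32$ ($b{\left(h \right)} = \left(-16\right) \left(-2\right) = 32$)
$b{\left(203 \right)} - 38419 = 32 - 38419 = -38387$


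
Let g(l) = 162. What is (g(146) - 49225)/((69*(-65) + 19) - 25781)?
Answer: 7009/4321 ≈ 1.6221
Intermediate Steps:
(g(146) - 49225)/((69*(-65) + 19) - 25781) = (162 - 49225)/((69*(-65) + 19) - 25781) = -49063/((-4485 + 19) - 25781) = -49063/(-4466 - 25781) = -49063/(-30247) = -49063*(-1/30247) = 7009/4321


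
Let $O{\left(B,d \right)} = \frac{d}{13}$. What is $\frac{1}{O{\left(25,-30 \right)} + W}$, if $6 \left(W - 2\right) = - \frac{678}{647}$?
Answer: $- \frac{8411}{4057} \approx -2.0732$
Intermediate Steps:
$O{\left(B,d \right)} = \frac{d}{13}$ ($O{\left(B,d \right)} = d \frac{1}{13} = \frac{d}{13}$)
$W = \frac{1181}{647}$ ($W = 2 + \frac{\left(-678\right) \frac{1}{647}}{6} = 2 + \frac{1}{6} \left(- \frac{678}{647}\right) = 2 - \frac{113}{647} = \frac{1181}{647} \approx 1.8253$)
$\frac{1}{O{\left(25,-30 \right)} + W} = \frac{1}{\frac{1}{13} \left(-30\right) + \frac{1181}{647}} = \frac{1}{- \frac{30}{13} + \frac{1181}{647}} = \frac{1}{- \frac{4057}{8411}} = - \frac{8411}{4057}$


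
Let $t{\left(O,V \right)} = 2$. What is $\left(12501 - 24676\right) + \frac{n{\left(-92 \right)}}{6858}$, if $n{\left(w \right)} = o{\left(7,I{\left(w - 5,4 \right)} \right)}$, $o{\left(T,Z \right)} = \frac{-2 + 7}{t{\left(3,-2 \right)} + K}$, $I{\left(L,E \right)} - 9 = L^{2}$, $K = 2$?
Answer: $- \frac{333984595}{27432} \approx -12175.0$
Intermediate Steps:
$I{\left(L,E \right)} = 9 + L^{2}$
$o{\left(T,Z \right)} = \frac{5}{4}$ ($o{\left(T,Z \right)} = \frac{-2 + 7}{2 + 2} = \frac{5}{4}$)
$n{\left(w \right)} = \frac{5}{4}$
$\left(12501 - 24676\right) + \frac{n{\left(-92 \right)}}{6858} = \left(12501 - 24676\right) + \frac{5}{4 \cdot 6858} = -12175 + \frac{5}{4} \cdot \frac{1}{6858} = -12175 + \frac{5}{27432} = - \frac{333984595}{27432}$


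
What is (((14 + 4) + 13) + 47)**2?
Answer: 6084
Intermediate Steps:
(((14 + 4) + 13) + 47)**2 = ((18 + 13) + 47)**2 = (31 + 47)**2 = 78**2 = 6084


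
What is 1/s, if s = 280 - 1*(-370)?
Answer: 1/650 ≈ 0.0015385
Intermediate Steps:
s = 650 (s = 280 + 370 = 650)
1/s = 1/650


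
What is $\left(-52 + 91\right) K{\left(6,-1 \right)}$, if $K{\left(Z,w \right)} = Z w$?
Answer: $-234$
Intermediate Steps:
$\left(-52 + 91\right) K{\left(6,-1 \right)} = \left(-52 + 91\right) 6 \left(-1\right) = 39 \left(-6\right) = -234$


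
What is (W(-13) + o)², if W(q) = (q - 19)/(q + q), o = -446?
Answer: 33431524/169 ≈ 1.9782e+5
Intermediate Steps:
W(q) = (-19 + q)/(2*q) (W(q) = (-19 + q)/((2*q)) = (-19 + q)*(1/(2*q)) = (-19 + q)/(2*q))
(W(-13) + o)² = ((½)*(-19 - 13)/(-13) - 446)² = ((½)*(-1/13)*(-32) - 446)² = (16/13 - 446)² = (-5782/13)² = 33431524/169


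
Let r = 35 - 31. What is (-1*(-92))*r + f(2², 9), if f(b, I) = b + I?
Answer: 381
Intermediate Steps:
r = 4
f(b, I) = I + b
(-1*(-92))*r + f(2², 9) = -1*(-92)*4 + (9 + 2²) = 92*4 + (9 + 4) = 368 + 13 = 381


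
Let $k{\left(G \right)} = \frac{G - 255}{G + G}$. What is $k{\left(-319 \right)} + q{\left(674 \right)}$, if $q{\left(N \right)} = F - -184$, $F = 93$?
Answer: $\frac{88650}{319} \approx 277.9$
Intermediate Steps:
$k{\left(G \right)} = \frac{-255 + G}{2 G}$
$q{\left(N \right)} = 277$ ($q{\left(N \right)} = 93 - -184 = 93 + 184 = 277$)
$k{\left(-319 \right)} + q{\left(674 \right)} = \frac{-255 - 319}{2 \left(-319\right)} + 277 = \frac{1}{2} \left(- \frac{1}{319}\right) \left(-574\right) + 277 = \frac{287}{319} + 277 = \frac{88650}{319}$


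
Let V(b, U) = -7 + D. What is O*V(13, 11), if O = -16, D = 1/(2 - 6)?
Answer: 116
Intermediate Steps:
D = -¼ (D = 1/(-4) = -¼ ≈ -0.25000)
V(b, U) = -29/4 (V(b, U) = -7 - ¼ = -29/4)
O*V(13, 11) = -16*(-29/4) = 116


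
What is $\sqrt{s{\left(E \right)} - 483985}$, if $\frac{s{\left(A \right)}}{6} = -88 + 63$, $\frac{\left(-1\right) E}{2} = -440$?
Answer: $i \sqrt{484135} \approx 695.8 i$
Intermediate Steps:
$E = 880$ ($E = \left(-2\right) \left(-440\right) = 880$)
$s{\left(A \right)} = -150$ ($s{\left(A \right)} = 6 \left(-88 + 63\right) = 6 \left(-25\right) = -150$)
$\sqrt{s{\left(E \right)} - 483985} = \sqrt{-150 - 483985} = \sqrt{-484135} = i \sqrt{484135}$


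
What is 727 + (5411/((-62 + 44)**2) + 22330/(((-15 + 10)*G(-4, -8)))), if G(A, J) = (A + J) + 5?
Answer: 447671/324 ≈ 1381.7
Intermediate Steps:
G(A, J) = 5 + A + J
727 + (5411/((-62 + 44)**2) + 22330/(((-15 + 10)*G(-4, -8)))) = 727 + (5411/((-62 + 44)**2) + 22330/(((-15 + 10)*(5 - 4 - 8)))) = 727 + (5411/((-18)**2) + 22330/((-5*(-7)))) = 727 + (5411/324 + 22330/35) = 727 + (5411*(1/324) + 22330*(1/35)) = 727 + (5411/324 + 638) = 727 + 212123/324 = 447671/324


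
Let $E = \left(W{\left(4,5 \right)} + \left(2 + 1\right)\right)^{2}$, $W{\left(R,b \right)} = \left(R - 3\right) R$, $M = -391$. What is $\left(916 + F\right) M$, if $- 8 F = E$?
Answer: $- \frac{2846089}{8} \approx -3.5576 \cdot 10^{5}$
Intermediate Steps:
$W{\left(R,b \right)} = R \left(-3 + R\right)$ ($W{\left(R,b \right)} = \left(-3 + R\right) R = R \left(-3 + R\right)$)
$E = 49$ ($E = \left(4 \left(-3 + 4\right) + \left(2 + 1\right)\right)^{2} = \left(4 \cdot 1 + 3\right)^{2} = \left(4 + 3\right)^{2} = 7^{2} = 49$)
$F = - \frac{49}{8}$ ($F = \left(- \frac{1}{8}\right) 49 = - \frac{49}{8} \approx -6.125$)
$\left(916 + F\right) M = \left(916 - \frac{49}{8}\right) \left(-391\right) = \frac{7279}{8} \left(-391\right) = - \frac{2846089}{8}$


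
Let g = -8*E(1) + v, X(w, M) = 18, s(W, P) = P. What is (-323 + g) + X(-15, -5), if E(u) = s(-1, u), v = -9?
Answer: -322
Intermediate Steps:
E(u) = u
g = -17 (g = -8*1 - 9 = -8 - 9 = -17)
(-323 + g) + X(-15, -5) = (-323 - 17) + 18 = -340 + 18 = -322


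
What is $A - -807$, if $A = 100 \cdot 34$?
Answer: $4207$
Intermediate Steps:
$A = 3400$
$A - -807 = 3400 - -807 = 3400 + 807 = 4207$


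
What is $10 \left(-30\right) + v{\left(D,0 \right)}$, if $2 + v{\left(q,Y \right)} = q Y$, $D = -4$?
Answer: $-302$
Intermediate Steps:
$v{\left(q,Y \right)} = -2 + Y q$ ($v{\left(q,Y \right)} = -2 + q Y = -2 + Y q$)
$10 \left(-30\right) + v{\left(D,0 \right)} = 10 \left(-30\right) + \left(-2 + 0 \left(-4\right)\right) = -300 + \left(-2 + 0\right) = -300 - 2 = -302$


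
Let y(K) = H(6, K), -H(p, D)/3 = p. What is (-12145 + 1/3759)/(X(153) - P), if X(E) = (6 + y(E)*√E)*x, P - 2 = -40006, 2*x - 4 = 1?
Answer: -130499254859/429925028916 - 1027193715*√17/1003158400804 ≈ -0.30776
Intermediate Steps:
H(p, D) = -3*p
y(K) = -18 (y(K) = -3*6 = -18)
x = 5/2 (x = 2 + (½)*1 = 2 + ½ = 5/2 ≈ 2.5000)
P = -40004 (P = 2 - 40006 = -40004)
X(E) = 15 - 45*√E (X(E) = (6 - 18*√E)*(5/2) = 15 - 45*√E)
(-12145 + 1/3759)/(X(153) - P) = (-12145 + 1/3759)/((15 - 135*√17) - 1*(-40004)) = (-12145 + 1/3759)/((15 - 135*√17) + 40004) = -45653054/(3759*((15 - 135*√17) + 40004)) = -45653054/(3759*(40019 - 135*√17))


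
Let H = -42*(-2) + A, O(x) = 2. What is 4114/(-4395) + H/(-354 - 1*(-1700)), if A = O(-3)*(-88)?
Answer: -2970892/2957835 ≈ -1.0044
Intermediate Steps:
A = -176 (A = 2*(-88) = -176)
H = -92 (H = -42*(-2) - 176 = 84 - 176 = -92)
4114/(-4395) + H/(-354 - 1*(-1700)) = 4114/(-4395) - 92/(-354 - 1*(-1700)) = 4114*(-1/4395) - 92/(-354 + 1700) = -4114/4395 - 92/1346 = -4114/4395 - 92*1/1346 = -4114/4395 - 46/673 = -2970892/2957835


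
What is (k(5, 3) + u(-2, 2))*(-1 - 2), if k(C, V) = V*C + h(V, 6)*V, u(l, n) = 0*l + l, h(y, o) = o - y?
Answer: -66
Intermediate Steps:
u(l, n) = l (u(l, n) = 0 + l = l)
k(C, V) = C*V + V*(6 - V) (k(C, V) = V*C + (6 - V)*V = C*V + V*(6 - V))
(k(5, 3) + u(-2, 2))*(-1 - 2) = (3*(6 + 5 - 1*3) - 2)*(-1 - 2) = (3*(6 + 5 - 3) - 2)*(-3) = (3*8 - 2)*(-3) = (24 - 2)*(-3) = 22*(-3) = -66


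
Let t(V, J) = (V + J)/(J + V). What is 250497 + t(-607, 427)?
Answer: 250498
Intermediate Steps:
t(V, J) = 1 (t(V, J) = (J + V)/(J + V) = 1)
250497 + t(-607, 427) = 250497 + 1 = 250498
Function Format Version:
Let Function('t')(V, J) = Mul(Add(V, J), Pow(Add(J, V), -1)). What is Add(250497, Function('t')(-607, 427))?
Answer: 250498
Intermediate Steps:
Function('t')(V, J) = 1 (Function('t')(V, J) = Mul(Add(J, V), Pow(Add(J, V), -1)) = 1)
Add(250497, Function('t')(-607, 427)) = Add(250497, 1) = 250498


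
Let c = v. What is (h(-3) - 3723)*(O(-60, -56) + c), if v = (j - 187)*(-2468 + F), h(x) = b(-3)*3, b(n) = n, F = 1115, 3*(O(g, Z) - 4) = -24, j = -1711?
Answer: -9583738680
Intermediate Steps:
O(g, Z) = -4 (O(g, Z) = 4 + (⅓)*(-24) = 4 - 8 = -4)
h(x) = -9 (h(x) = -3*3 = -9)
v = 2567994 (v = (-1711 - 187)*(-2468 + 1115) = -1898*(-1353) = 2567994)
c = 2567994
(h(-3) - 3723)*(O(-60, -56) + c) = (-9 - 3723)*(-4 + 2567994) = -3732*2567990 = -9583738680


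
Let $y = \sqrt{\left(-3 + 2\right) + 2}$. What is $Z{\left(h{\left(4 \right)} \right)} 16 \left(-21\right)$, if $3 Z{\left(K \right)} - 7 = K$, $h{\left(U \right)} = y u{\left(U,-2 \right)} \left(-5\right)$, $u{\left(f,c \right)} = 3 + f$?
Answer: $3136$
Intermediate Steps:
$y = 1$ ($y = \sqrt{-1 + 2} = \sqrt{1} = 1$)
$h{\left(U \right)} = -15 - 5 U$ ($h{\left(U \right)} = 1 \left(3 + U\right) \left(-5\right) = \left(3 + U\right) \left(-5\right) = -15 - 5 U$)
$Z{\left(K \right)} = \frac{7}{3} + \frac{K}{3}$
$Z{\left(h{\left(4 \right)} \right)} 16 \left(-21\right) = \left(\frac{7}{3} + \frac{-15 - 20}{3}\right) 16 \left(-21\right) = \left(\frac{7}{3} + \frac{1}{3} \left(-35\right)\right) 16 \left(-21\right) = \left(\frac{7}{3} - \frac{35}{3}\right) 16 \left(-21\right) = \left(- \frac{28}{3}\right) 16 \left(-21\right) = \left(- \frac{448}{3}\right) \left(-21\right) = 3136$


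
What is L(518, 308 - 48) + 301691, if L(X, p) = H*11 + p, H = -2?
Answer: 301929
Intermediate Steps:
L(X, p) = -22 + p (L(X, p) = -2*11 + p = -22 + p)
L(518, 308 - 48) + 301691 = (-22 + (308 - 48)) + 301691 = (-22 + 260) + 301691 = 238 + 301691 = 301929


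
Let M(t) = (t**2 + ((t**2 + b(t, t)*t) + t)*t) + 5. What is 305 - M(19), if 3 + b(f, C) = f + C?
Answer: -19916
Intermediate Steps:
b(f, C) = -3 + C + f (b(f, C) = -3 + (f + C) = -3 + (C + f) = -3 + C + f)
M(t) = 5 + t**2 + t*(t + t**2 + t*(-3 + 2*t)) (M(t) = (t**2 + ((t**2 + (-3 + t + t)*t) + t)*t) + 5 = (t**2 + ((t**2 + (-3 + 2*t)*t) + t)*t) + 5 = (t**2 + ((t**2 + t*(-3 + 2*t)) + t)*t) + 5 = (t**2 + (t + t**2 + t*(-3 + 2*t))*t) + 5 = (t**2 + t*(t + t**2 + t*(-3 + 2*t))) + 5 = 5 + t**2 + t*(t + t**2 + t*(-3 + 2*t)))
305 - M(19) = 305 - (5 - 1*19**2 + 3*19**3) = 305 - (5 - 1*361 + 3*6859) = 305 - (5 - 361 + 20577) = 305 - 1*20221 = 305 - 20221 = -19916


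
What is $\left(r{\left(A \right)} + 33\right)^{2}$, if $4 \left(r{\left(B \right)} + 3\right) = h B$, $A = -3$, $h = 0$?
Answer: $900$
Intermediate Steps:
$r{\left(B \right)} = -3$ ($r{\left(B \right)} = -3 + \frac{0 B}{4} = -3 + \frac{1}{4} \cdot 0 = -3 + 0 = -3$)
$\left(r{\left(A \right)} + 33\right)^{2} = \left(-3 + 33\right)^{2} = 30^{2} = 900$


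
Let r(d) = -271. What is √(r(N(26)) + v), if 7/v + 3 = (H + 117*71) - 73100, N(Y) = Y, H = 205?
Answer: 38*I*√782972102/64591 ≈ 16.462*I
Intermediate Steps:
v = -7/64591 (v = 7/(-3 + ((205 + 117*71) - 73100)) = 7/(-3 + ((205 + 8307) - 73100)) = 7/(-3 + (8512 - 73100)) = 7/(-3 - 64588) = 7/(-64591) = 7*(-1/64591) = -7/64591 ≈ -0.00010837)
√(r(N(26)) + v) = √(-271 - 7/64591) = √(-17504168/64591) = 38*I*√782972102/64591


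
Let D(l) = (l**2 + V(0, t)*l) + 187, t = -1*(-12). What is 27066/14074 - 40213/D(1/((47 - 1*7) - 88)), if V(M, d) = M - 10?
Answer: -646146166467/3035262173 ≈ -212.88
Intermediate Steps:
t = 12
V(M, d) = -10 + M
D(l) = 187 + l**2 - 10*l (D(l) = (l**2 + (-10 + 0)*l) + 187 = (l**2 - 10*l) + 187 = 187 + l**2 - 10*l)
27066/14074 - 40213/D(1/((47 - 1*7) - 88)) = 27066/14074 - 40213/(187 + (1/((47 - 1*7) - 88))**2 - 10/((47 - 1*7) - 88)) = 27066*(1/14074) - 40213/(187 + (1/((47 - 7) - 88))**2 - 10/((47 - 7) - 88)) = 13533/7037 - 40213/(187 + (1/(40 - 88))**2 - 10/(40 - 88)) = 13533/7037 - 40213/(187 + (1/(-48))**2 - 10/(-48)) = 13533/7037 - 40213/(187 + (-1/48)**2 - 10*(-1/48)) = 13533/7037 - 40213/(187 + 1/2304 + 5/24) = 13533/7037 - 40213/431329/2304 = 13533/7037 - 40213*2304/431329 = 13533/7037 - 92650752/431329 = -646146166467/3035262173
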